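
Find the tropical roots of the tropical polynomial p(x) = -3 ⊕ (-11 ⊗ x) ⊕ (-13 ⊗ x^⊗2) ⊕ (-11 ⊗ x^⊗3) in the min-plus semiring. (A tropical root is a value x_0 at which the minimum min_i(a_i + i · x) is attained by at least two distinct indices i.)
Roots: {-2, 2, 8}

Each tropical root is a break point of the lower envelope of the lines y = a_i + i · x (there are 4 lines, with slopes 0, 1, ..., 3). Only the lines that attain the minimum somewhere contribute to roots; other lines are dominated. Here the surviving (envelope) indices are i = 3, i = 2, i = 1, i = 0.
Intersections between consecutive envelope lines give the roots: for adjacent envelope indices i < j the intersection is x = (a_i − a_j) / (j − i). Reading off the sorted break points: {-2, 2, 8}.
Verification: at each break x_0, at least two indices attain the minimum of min_i(a_i + i · x_0).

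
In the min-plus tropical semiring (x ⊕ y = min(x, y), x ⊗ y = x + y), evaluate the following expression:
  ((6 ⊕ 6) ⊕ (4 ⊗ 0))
((6 ⊕ 6) ⊕ (4 ⊗ 0)) = 4

Expand innermost to outermost. Recall ⊕ takes the minimum of its arguments and ⊗ takes their sum. Working out the expression ((6 ⊕ 6) ⊕ (4 ⊗ 0)) gives 4.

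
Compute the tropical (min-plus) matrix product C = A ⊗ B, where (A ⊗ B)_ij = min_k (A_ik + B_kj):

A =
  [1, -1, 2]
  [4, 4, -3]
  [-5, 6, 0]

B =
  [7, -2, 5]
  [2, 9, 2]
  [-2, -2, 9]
A ⊗ B =
  [0, -1, 1]
  [-5, -5, 6]
  [-2, -7, 0]

Apply the min-plus product entry-by-entry:
  C[0][0] = min over k of (A[0][0] + B[0][0] = 1 + 7 = 8, A[0][1] + B[1][0] = -1 + 2 = 1, A[0][2] + B[2][0] = 2 + -2 = 0) = 0 (attained at k = 2)
  C[0][1] = min over k of (A[0][0] + B[0][1] = 1 + -2 = -1, A[0][1] + B[1][1] = -1 + 9 = 8, A[0][2] + B[2][1] = 2 + -2 = 0) = -1 (attained at k = 0)
  C[0][2] = min over k of (A[0][0] + B[0][2] = 1 + 5 = 6, A[0][1] + B[1][2] = -1 + 2 = 1, A[0][2] + B[2][2] = 2 + 9 = 11) = 1 (attained at k = 1)
  C[1][0] = min over k of (A[1][0] + B[0][0] = 4 + 7 = 11, A[1][1] + B[1][0] = 4 + 2 = 6, A[1][2] + B[2][0] = -3 + -2 = -5) = -5 (attained at k = 2)
  C[1][1] = min over k of (A[1][0] + B[0][1] = 4 + -2 = 2, A[1][1] + B[1][1] = 4 + 9 = 13, A[1][2] + B[2][1] = -3 + -2 = -5) = -5 (attained at k = 2)
  C[1][2] = min over k of (A[1][0] + B[0][2] = 4 + 5 = 9, A[1][1] + B[1][2] = 4 + 2 = 6, A[1][2] + B[2][2] = -3 + 9 = 6) = 6 (attained at k = 1)
  C[2][0] = min over k of (A[2][0] + B[0][0] = -5 + 7 = 2, A[2][1] + B[1][0] = 6 + 2 = 8, A[2][2] + B[2][0] = 0 + -2 = -2) = -2 (attained at k = 2)
  C[2][1] = min over k of (A[2][0] + B[0][1] = -5 + -2 = -7, A[2][1] + B[1][1] = 6 + 9 = 15, A[2][2] + B[2][1] = 0 + -2 = -2) = -7 (attained at k = 0)
  C[2][2] = min over k of (A[2][0] + B[0][2] = -5 + 5 = 0, A[2][1] + B[1][2] = 6 + 2 = 8, A[2][2] + B[2][2] = 0 + 9 = 9) = 0 (attained at k = 0)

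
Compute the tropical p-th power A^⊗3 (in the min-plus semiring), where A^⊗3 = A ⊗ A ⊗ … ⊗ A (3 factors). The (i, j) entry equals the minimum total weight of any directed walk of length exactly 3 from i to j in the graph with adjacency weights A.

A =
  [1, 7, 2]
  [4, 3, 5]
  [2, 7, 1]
A^⊗3 =
  [3, 9, 4]
  [6, 9, 7]
  [4, 9, 3]

Each entry (A^⊗3)_ij equals the minimum over all length-3 walks i = v_0 → v_1 → … → v_3 = j of Σ_t A[v_t][v_{t+1}]. For example, for (i, j) = (0, 2) we minimise over 9 possible intermediate vertex sequences; the minimum is 4, attained along the walk 0 → 0 → 0 → 2.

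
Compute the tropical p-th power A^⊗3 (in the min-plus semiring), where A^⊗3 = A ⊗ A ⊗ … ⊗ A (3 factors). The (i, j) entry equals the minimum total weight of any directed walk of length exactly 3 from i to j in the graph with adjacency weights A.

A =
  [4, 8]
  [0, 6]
A^⊗3 =
  [12, 16]
  [8, 12]

Each entry (A^⊗3)_ij equals the minimum over all length-3 walks i = v_0 → v_1 → … → v_3 = j of Σ_t A[v_t][v_{t+1}]. For example, for (i, j) = (0, 1) we minimise over 4 possible intermediate vertex sequences; the minimum is 16, attained along the walk 0 → 0 → 0 → 1.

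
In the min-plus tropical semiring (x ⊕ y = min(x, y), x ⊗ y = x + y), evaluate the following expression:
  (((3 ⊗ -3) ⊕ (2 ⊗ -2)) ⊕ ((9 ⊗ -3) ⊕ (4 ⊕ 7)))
(((3 ⊗ -3) ⊕ (2 ⊗ -2)) ⊕ ((9 ⊗ -3) ⊕ (4 ⊕ 7))) = 0

Expand innermost to outermost. Recall ⊕ takes the minimum of its arguments and ⊗ takes their sum. Working out the expression (((3 ⊗ -3) ⊕ (2 ⊗ -2)) ⊕ ((9 ⊗ -3) ⊕ (4 ⊕ 7))) gives 0.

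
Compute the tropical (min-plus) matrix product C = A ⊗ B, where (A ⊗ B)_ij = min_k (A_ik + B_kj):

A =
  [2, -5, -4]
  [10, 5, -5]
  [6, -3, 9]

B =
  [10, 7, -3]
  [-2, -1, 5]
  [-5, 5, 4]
A ⊗ B =
  [-9, -6, -1]
  [-10, 0, -1]
  [-5, -4, 2]

Apply the min-plus product entry-by-entry:
  C[0][0] = min over k of (A[0][0] + B[0][0] = 2 + 10 = 12, A[0][1] + B[1][0] = -5 + -2 = -7, A[0][2] + B[2][0] = -4 + -5 = -9) = -9 (attained at k = 2)
  C[0][1] = min over k of (A[0][0] + B[0][1] = 2 + 7 = 9, A[0][1] + B[1][1] = -5 + -1 = -6, A[0][2] + B[2][1] = -4 + 5 = 1) = -6 (attained at k = 1)
  C[0][2] = min over k of (A[0][0] + B[0][2] = 2 + -3 = -1, A[0][1] + B[1][2] = -5 + 5 = 0, A[0][2] + B[2][2] = -4 + 4 = 0) = -1 (attained at k = 0)
  C[1][0] = min over k of (A[1][0] + B[0][0] = 10 + 10 = 20, A[1][1] + B[1][0] = 5 + -2 = 3, A[1][2] + B[2][0] = -5 + -5 = -10) = -10 (attained at k = 2)
  C[1][1] = min over k of (A[1][0] + B[0][1] = 10 + 7 = 17, A[1][1] + B[1][1] = 5 + -1 = 4, A[1][2] + B[2][1] = -5 + 5 = 0) = 0 (attained at k = 2)
  C[1][2] = min over k of (A[1][0] + B[0][2] = 10 + -3 = 7, A[1][1] + B[1][2] = 5 + 5 = 10, A[1][2] + B[2][2] = -5 + 4 = -1) = -1 (attained at k = 2)
  C[2][0] = min over k of (A[2][0] + B[0][0] = 6 + 10 = 16, A[2][1] + B[1][0] = -3 + -2 = -5, A[2][2] + B[2][0] = 9 + -5 = 4) = -5 (attained at k = 1)
  C[2][1] = min over k of (A[2][0] + B[0][1] = 6 + 7 = 13, A[2][1] + B[1][1] = -3 + -1 = -4, A[2][2] + B[2][1] = 9 + 5 = 14) = -4 (attained at k = 1)
  C[2][2] = min over k of (A[2][0] + B[0][2] = 6 + -3 = 3, A[2][1] + B[1][2] = -3 + 5 = 2, A[2][2] + B[2][2] = 9 + 4 = 13) = 2 (attained at k = 1)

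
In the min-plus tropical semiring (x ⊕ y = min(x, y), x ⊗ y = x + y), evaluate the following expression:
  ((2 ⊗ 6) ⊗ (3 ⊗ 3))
((2 ⊗ 6) ⊗ (3 ⊗ 3)) = 14

Expand innermost to outermost. Recall ⊕ takes the minimum of its arguments and ⊗ takes their sum. Working out the expression ((2 ⊗ 6) ⊗ (3 ⊗ 3)) gives 14.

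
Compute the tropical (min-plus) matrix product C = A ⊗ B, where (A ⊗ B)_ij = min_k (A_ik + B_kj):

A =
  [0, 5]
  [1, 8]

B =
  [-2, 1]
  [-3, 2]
A ⊗ B =
  [-2, 1]
  [-1, 2]

Apply the min-plus product entry-by-entry:
  C[0][0] = min over k of (A[0][0] + B[0][0] = 0 + -2 = -2, A[0][1] + B[1][0] = 5 + -3 = 2) = -2 (attained at k = 0)
  C[0][1] = min over k of (A[0][0] + B[0][1] = 0 + 1 = 1, A[0][1] + B[1][1] = 5 + 2 = 7) = 1 (attained at k = 0)
  C[1][0] = min over k of (A[1][0] + B[0][0] = 1 + -2 = -1, A[1][1] + B[1][0] = 8 + -3 = 5) = -1 (attained at k = 0)
  C[1][1] = min over k of (A[1][0] + B[0][1] = 1 + 1 = 2, A[1][1] + B[1][1] = 8 + 2 = 10) = 2 (attained at k = 0)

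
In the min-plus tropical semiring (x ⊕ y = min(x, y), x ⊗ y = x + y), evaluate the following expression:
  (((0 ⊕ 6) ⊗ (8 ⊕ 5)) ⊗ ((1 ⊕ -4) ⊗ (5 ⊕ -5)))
(((0 ⊕ 6) ⊗ (8 ⊕ 5)) ⊗ ((1 ⊕ -4) ⊗ (5 ⊕ -5))) = -4

Expand innermost to outermost. Recall ⊕ takes the minimum of its arguments and ⊗ takes their sum. Working out the expression (((0 ⊕ 6) ⊗ (8 ⊕ 5)) ⊗ ((1 ⊕ -4) ⊗ (5 ⊕ -5))) gives -4.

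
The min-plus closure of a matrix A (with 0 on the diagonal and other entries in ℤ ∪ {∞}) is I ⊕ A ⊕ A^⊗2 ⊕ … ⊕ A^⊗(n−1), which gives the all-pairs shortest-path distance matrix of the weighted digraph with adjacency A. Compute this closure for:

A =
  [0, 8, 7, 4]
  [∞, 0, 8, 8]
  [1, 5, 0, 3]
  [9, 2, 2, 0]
Closure =
  [0, 6, 6, 4]
  [9, 0, 8, 8]
  [1, 5, 0, 3]
  [3, 2, 2, 0]

This is the Floyd-Warshall all-pairs shortest-path computation. For each intermediate vertex k = 0, 1, …, 3, update dist[i][j] ← min(dist[i][j], dist[i][k] + dist[k][j]). The final matrix gives, for each (i, j), the minimum total weight of any directed path from i to j (possibly empty when i = j).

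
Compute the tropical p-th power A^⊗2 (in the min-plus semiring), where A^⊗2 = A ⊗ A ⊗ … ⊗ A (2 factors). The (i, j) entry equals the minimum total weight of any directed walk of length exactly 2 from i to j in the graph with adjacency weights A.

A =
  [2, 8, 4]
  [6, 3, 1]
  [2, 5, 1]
A^⊗2 =
  [4, 9, 5]
  [3, 6, 2]
  [3, 6, 2]

Each entry (A^⊗2)_ij equals the minimum over all length-2 walks i = v_0 → v_1 → … → v_2 = j of Σ_t A[v_t][v_{t+1}]. For example, for (i, j) = (0, 2) we minimise over 3 possible intermediate vertex sequences; the minimum is 5, attained along the walk 0 → 2 → 2.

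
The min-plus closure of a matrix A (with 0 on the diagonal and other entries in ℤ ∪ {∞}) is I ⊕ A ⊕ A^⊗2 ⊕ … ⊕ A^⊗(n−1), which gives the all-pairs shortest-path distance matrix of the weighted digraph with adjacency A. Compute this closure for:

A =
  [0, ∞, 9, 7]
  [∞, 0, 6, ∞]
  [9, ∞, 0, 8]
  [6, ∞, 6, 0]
Closure =
  [0, ∞, 9, 7]
  [15, 0, 6, 14]
  [9, ∞, 0, 8]
  [6, ∞, 6, 0]

This is the Floyd-Warshall all-pairs shortest-path computation. For each intermediate vertex k = 0, 1, …, 3, update dist[i][j] ← min(dist[i][j], dist[i][k] + dist[k][j]). The final matrix gives, for each (i, j), the minimum total weight of any directed path from i to j (possibly empty when i = j).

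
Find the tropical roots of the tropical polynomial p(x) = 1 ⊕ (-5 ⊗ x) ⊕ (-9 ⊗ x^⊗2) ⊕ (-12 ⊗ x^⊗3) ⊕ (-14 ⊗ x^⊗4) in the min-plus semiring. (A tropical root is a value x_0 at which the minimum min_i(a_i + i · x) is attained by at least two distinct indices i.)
Roots: {2, 3, 4, 6}

Each tropical root is a break point of the lower envelope of the lines y = a_i + i · x (there are 5 lines, with slopes 0, 1, ..., 4). Only the lines that attain the minimum somewhere contribute to roots; other lines are dominated. Here the surviving (envelope) indices are i = 4, i = 3, i = 2, i = 1, i = 0.
Intersections between consecutive envelope lines give the roots: for adjacent envelope indices i < j the intersection is x = (a_i − a_j) / (j − i). Reading off the sorted break points: {2, 3, 4, 6}.
Verification: at each break x_0, at least two indices attain the minimum of min_i(a_i + i · x_0).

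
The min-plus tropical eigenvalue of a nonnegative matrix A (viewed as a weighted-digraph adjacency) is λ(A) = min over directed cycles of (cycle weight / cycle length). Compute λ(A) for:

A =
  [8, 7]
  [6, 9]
λ(A) = 13/2

Enumerate directed cycles and compute their means (weight / length). Sample:
  cycle 0 → 0: weight = 8, length = 1, mean = 8/1 ≈ 8.000
  cycle 1 → 1: weight = 9, length = 1, mean = 9/1 ≈ 9.000
  cycle 0 → 1 → 0: weight = 13, length = 2, mean = 13/2 ≈ 6.500
  cycle 1 → 0 → 1: weight = 13, length = 2, mean = 13/2 ≈ 6.500
Minimum mean = 6.500, attained e.g. along the cycle 0 → 1 → 0 with weight 13 and length 2. So λ(A) = 13/2 = 13/2.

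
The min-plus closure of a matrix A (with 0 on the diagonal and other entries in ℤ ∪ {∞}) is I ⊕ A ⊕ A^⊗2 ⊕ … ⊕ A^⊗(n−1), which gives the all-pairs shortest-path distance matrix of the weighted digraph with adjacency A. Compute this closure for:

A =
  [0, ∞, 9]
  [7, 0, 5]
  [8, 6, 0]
Closure =
  [0, 15, 9]
  [7, 0, 5]
  [8, 6, 0]

This is the Floyd-Warshall all-pairs shortest-path computation. For each intermediate vertex k = 0, 1, …, 2, update dist[i][j] ← min(dist[i][j], dist[i][k] + dist[k][j]). The final matrix gives, for each (i, j), the minimum total weight of any directed path from i to j (possibly empty when i = j).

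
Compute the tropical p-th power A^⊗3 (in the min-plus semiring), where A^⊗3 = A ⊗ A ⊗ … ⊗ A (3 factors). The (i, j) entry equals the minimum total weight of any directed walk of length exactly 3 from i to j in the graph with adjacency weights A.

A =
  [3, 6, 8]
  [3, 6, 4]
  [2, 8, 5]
A^⊗3 =
  [9, 12, 13]
  [9, 12, 13]
  [8, 11, 12]

Each entry (A^⊗3)_ij equals the minimum over all length-3 walks i = v_0 → v_1 → … → v_3 = j of Σ_t A[v_t][v_{t+1}]. For example, for (i, j) = (0, 2) we minimise over 9 possible intermediate vertex sequences; the minimum is 13, attained along the walk 0 → 0 → 1 → 2.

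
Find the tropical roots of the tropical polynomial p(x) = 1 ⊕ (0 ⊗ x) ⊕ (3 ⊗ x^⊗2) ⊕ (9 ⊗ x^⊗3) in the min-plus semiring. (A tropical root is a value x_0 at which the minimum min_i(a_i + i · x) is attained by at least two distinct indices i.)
Roots: {-6, -3, 1}

Each tropical root is a break point of the lower envelope of the lines y = a_i + i · x (there are 4 lines, with slopes 0, 1, ..., 3). Only the lines that attain the minimum somewhere contribute to roots; other lines are dominated. Here the surviving (envelope) indices are i = 3, i = 2, i = 1, i = 0.
Intersections between consecutive envelope lines give the roots: for adjacent envelope indices i < j the intersection is x = (a_i − a_j) / (j − i). Reading off the sorted break points: {-6, -3, 1}.
Verification: at each break x_0, at least two indices attain the minimum of min_i(a_i + i · x_0).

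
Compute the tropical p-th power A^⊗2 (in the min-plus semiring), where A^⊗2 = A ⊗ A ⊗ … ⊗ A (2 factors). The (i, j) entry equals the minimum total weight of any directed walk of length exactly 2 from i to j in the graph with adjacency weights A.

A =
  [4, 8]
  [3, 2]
A^⊗2 =
  [8, 10]
  [5, 4]

Each entry (A^⊗2)_ij equals the minimum over all length-2 walks i = v_0 → v_1 → … → v_2 = j of Σ_t A[v_t][v_{t+1}]. For example, for (i, j) = (0, 1) we minimise over 2 possible intermediate vertex sequences; the minimum is 10, attained along the walk 0 → 1 → 1.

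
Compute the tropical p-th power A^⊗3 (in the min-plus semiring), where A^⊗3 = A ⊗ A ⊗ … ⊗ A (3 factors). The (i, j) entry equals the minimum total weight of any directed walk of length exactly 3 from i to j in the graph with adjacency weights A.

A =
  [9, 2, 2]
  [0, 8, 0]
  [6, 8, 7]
A^⊗3 =
  [8, 4, 4]
  [2, 8, 2]
  [8, 10, 8]

Each entry (A^⊗3)_ij equals the minimum over all length-3 walks i = v_0 → v_1 → … → v_3 = j of Σ_t A[v_t][v_{t+1}]. For example, for (i, j) = (0, 2) we minimise over 9 possible intermediate vertex sequences; the minimum is 4, attained along the walk 0 → 1 → 0 → 2.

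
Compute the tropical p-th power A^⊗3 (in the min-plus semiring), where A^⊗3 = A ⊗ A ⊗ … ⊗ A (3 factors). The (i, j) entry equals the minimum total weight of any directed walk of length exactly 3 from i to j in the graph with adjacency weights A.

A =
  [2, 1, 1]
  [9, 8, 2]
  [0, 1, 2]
A^⊗3 =
  [3, 2, 2]
  [4, 3, 3]
  [1, 2, 3]

Each entry (A^⊗3)_ij equals the minimum over all length-3 walks i = v_0 → v_1 → … → v_3 = j of Σ_t A[v_t][v_{t+1}]. For example, for (i, j) = (0, 2) we minimise over 9 possible intermediate vertex sequences; the minimum is 2, attained along the walk 0 → 2 → 0 → 2.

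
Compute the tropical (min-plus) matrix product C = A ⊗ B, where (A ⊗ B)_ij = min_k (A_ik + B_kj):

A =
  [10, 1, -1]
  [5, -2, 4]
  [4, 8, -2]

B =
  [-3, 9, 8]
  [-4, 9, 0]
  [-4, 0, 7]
A ⊗ B =
  [-5, -1, 1]
  [-6, 4, -2]
  [-6, -2, 5]

Apply the min-plus product entry-by-entry:
  C[0][0] = min over k of (A[0][0] + B[0][0] = 10 + -3 = 7, A[0][1] + B[1][0] = 1 + -4 = -3, A[0][2] + B[2][0] = -1 + -4 = -5) = -5 (attained at k = 2)
  C[0][1] = min over k of (A[0][0] + B[0][1] = 10 + 9 = 19, A[0][1] + B[1][1] = 1 + 9 = 10, A[0][2] + B[2][1] = -1 + 0 = -1) = -1 (attained at k = 2)
  C[0][2] = min over k of (A[0][0] + B[0][2] = 10 + 8 = 18, A[0][1] + B[1][2] = 1 + 0 = 1, A[0][2] + B[2][2] = -1 + 7 = 6) = 1 (attained at k = 1)
  C[1][0] = min over k of (A[1][0] + B[0][0] = 5 + -3 = 2, A[1][1] + B[1][0] = -2 + -4 = -6, A[1][2] + B[2][0] = 4 + -4 = 0) = -6 (attained at k = 1)
  C[1][1] = min over k of (A[1][0] + B[0][1] = 5 + 9 = 14, A[1][1] + B[1][1] = -2 + 9 = 7, A[1][2] + B[2][1] = 4 + 0 = 4) = 4 (attained at k = 2)
  C[1][2] = min over k of (A[1][0] + B[0][2] = 5 + 8 = 13, A[1][1] + B[1][2] = -2 + 0 = -2, A[1][2] + B[2][2] = 4 + 7 = 11) = -2 (attained at k = 1)
  C[2][0] = min over k of (A[2][0] + B[0][0] = 4 + -3 = 1, A[2][1] + B[1][0] = 8 + -4 = 4, A[2][2] + B[2][0] = -2 + -4 = -6) = -6 (attained at k = 2)
  C[2][1] = min over k of (A[2][0] + B[0][1] = 4 + 9 = 13, A[2][1] + B[1][1] = 8 + 9 = 17, A[2][2] + B[2][1] = -2 + 0 = -2) = -2 (attained at k = 2)
  C[2][2] = min over k of (A[2][0] + B[0][2] = 4 + 8 = 12, A[2][1] + B[1][2] = 8 + 0 = 8, A[2][2] + B[2][2] = -2 + 7 = 5) = 5 (attained at k = 2)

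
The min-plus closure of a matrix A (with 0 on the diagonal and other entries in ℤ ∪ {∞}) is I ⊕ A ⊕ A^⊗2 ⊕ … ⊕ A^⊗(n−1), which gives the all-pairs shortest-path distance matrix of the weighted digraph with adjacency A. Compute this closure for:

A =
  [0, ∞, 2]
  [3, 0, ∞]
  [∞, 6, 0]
Closure =
  [0, 8, 2]
  [3, 0, 5]
  [9, 6, 0]

This is the Floyd-Warshall all-pairs shortest-path computation. For each intermediate vertex k = 0, 1, …, 2, update dist[i][j] ← min(dist[i][j], dist[i][k] + dist[k][j]). The final matrix gives, for each (i, j), the minimum total weight of any directed path from i to j (possibly empty when i = j).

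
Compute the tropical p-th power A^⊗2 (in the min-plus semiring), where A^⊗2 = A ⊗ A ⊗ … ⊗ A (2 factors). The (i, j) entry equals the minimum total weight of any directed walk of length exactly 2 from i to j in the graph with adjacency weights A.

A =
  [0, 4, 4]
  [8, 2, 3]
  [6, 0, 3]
A^⊗2 =
  [0, 4, 4]
  [8, 3, 5]
  [6, 2, 3]

Each entry (A^⊗2)_ij equals the minimum over all length-2 walks i = v_0 → v_1 → … → v_2 = j of Σ_t A[v_t][v_{t+1}]. For example, for (i, j) = (0, 2) we minimise over 3 possible intermediate vertex sequences; the minimum is 4, attained along the walk 0 → 0 → 2.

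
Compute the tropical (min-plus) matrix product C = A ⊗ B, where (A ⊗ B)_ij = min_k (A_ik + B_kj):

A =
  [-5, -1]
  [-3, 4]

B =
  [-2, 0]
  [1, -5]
A ⊗ B =
  [-7, -6]
  [-5, -3]

Apply the min-plus product entry-by-entry:
  C[0][0] = min over k of (A[0][0] + B[0][0] = -5 + -2 = -7, A[0][1] + B[1][0] = -1 + 1 = 0) = -7 (attained at k = 0)
  C[0][1] = min over k of (A[0][0] + B[0][1] = -5 + 0 = -5, A[0][1] + B[1][1] = -1 + -5 = -6) = -6 (attained at k = 1)
  C[1][0] = min over k of (A[1][0] + B[0][0] = -3 + -2 = -5, A[1][1] + B[1][0] = 4 + 1 = 5) = -5 (attained at k = 0)
  C[1][1] = min over k of (A[1][0] + B[0][1] = -3 + 0 = -3, A[1][1] + B[1][1] = 4 + -5 = -1) = -3 (attained at k = 0)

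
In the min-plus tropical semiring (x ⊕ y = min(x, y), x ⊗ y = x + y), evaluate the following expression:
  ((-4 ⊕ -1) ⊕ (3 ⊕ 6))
((-4 ⊕ -1) ⊕ (3 ⊕ 6)) = -4

Expand innermost to outermost. Recall ⊕ takes the minimum of its arguments and ⊗ takes their sum. Working out the expression ((-4 ⊕ -1) ⊕ (3 ⊕ 6)) gives -4.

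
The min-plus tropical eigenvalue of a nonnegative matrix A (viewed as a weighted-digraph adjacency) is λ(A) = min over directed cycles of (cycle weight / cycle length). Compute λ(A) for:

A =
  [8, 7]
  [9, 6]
λ(A) = 6

Enumerate directed cycles and compute their means (weight / length). Sample:
  cycle 0 → 0: weight = 8, length = 1, mean = 8/1 ≈ 8.000
  cycle 1 → 1: weight = 6, length = 1, mean = 6/1 ≈ 6.000
  cycle 0 → 1 → 0: weight = 16, length = 2, mean = 16/2 ≈ 8.000
  cycle 1 → 0 → 1: weight = 16, length = 2, mean = 16/2 ≈ 8.000
Minimum mean = 6.000, attained e.g. along the cycle 1 → 1 with weight 6 and length 1. So λ(A) = 6/1 = 6.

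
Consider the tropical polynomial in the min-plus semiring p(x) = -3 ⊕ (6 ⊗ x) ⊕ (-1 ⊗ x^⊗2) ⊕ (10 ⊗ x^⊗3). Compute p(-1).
p(-1) = -3

A tropical monomial a ⊗ x^⊗i evaluates to a + i · x. Evaluating each term at x = -1:
  Term 0 contributes -3 + 0 · -1 = -3
  Term 1 contributes 6 + 1 · -1 = 5
  Term 2 contributes -1 + 2 · -1 = -3
  Term 3 contributes 10 + 3 · -1 = 7
p(-1) = ⊕ of these = min[-3, 5, -3, 7] = -3.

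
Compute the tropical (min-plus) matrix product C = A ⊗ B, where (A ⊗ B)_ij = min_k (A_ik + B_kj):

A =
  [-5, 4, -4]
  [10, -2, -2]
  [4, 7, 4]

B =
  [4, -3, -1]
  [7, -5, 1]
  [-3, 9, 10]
A ⊗ B =
  [-7, -8, -6]
  [-5, -7, -1]
  [1, 1, 3]

Apply the min-plus product entry-by-entry:
  C[0][0] = min over k of (A[0][0] + B[0][0] = -5 + 4 = -1, A[0][1] + B[1][0] = 4 + 7 = 11, A[0][2] + B[2][0] = -4 + -3 = -7) = -7 (attained at k = 2)
  C[0][1] = min over k of (A[0][0] + B[0][1] = -5 + -3 = -8, A[0][1] + B[1][1] = 4 + -5 = -1, A[0][2] + B[2][1] = -4 + 9 = 5) = -8 (attained at k = 0)
  C[0][2] = min over k of (A[0][0] + B[0][2] = -5 + -1 = -6, A[0][1] + B[1][2] = 4 + 1 = 5, A[0][2] + B[2][2] = -4 + 10 = 6) = -6 (attained at k = 0)
  C[1][0] = min over k of (A[1][0] + B[0][0] = 10 + 4 = 14, A[1][1] + B[1][0] = -2 + 7 = 5, A[1][2] + B[2][0] = -2 + -3 = -5) = -5 (attained at k = 2)
  C[1][1] = min over k of (A[1][0] + B[0][1] = 10 + -3 = 7, A[1][1] + B[1][1] = -2 + -5 = -7, A[1][2] + B[2][1] = -2 + 9 = 7) = -7 (attained at k = 1)
  C[1][2] = min over k of (A[1][0] + B[0][2] = 10 + -1 = 9, A[1][1] + B[1][2] = -2 + 1 = -1, A[1][2] + B[2][2] = -2 + 10 = 8) = -1 (attained at k = 1)
  C[2][0] = min over k of (A[2][0] + B[0][0] = 4 + 4 = 8, A[2][1] + B[1][0] = 7 + 7 = 14, A[2][2] + B[2][0] = 4 + -3 = 1) = 1 (attained at k = 2)
  C[2][1] = min over k of (A[2][0] + B[0][1] = 4 + -3 = 1, A[2][1] + B[1][1] = 7 + -5 = 2, A[2][2] + B[2][1] = 4 + 9 = 13) = 1 (attained at k = 0)
  C[2][2] = min over k of (A[2][0] + B[0][2] = 4 + -1 = 3, A[2][1] + B[1][2] = 7 + 1 = 8, A[2][2] + B[2][2] = 4 + 10 = 14) = 3 (attained at k = 0)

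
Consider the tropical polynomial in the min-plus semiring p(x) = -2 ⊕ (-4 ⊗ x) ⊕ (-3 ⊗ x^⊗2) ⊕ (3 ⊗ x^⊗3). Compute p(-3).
p(-3) = -9

A tropical monomial a ⊗ x^⊗i evaluates to a + i · x. Evaluating each term at x = -3:
  Term 0 contributes -2 + 0 · -3 = -2
  Term 1 contributes -4 + 1 · -3 = -7
  Term 2 contributes -3 + 2 · -3 = -9
  Term 3 contributes 3 + 3 · -3 = -6
p(-3) = ⊕ of these = min[-2, -7, -9, -6] = -9.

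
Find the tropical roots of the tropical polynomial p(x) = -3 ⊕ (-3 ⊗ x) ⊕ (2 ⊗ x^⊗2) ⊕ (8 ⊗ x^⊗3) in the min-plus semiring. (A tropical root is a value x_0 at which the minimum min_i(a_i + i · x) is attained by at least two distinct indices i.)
Roots: {-6, -5, 0}

Each tropical root is a break point of the lower envelope of the lines y = a_i + i · x (there are 4 lines, with slopes 0, 1, ..., 3). Only the lines that attain the minimum somewhere contribute to roots; other lines are dominated. Here the surviving (envelope) indices are i = 3, i = 2, i = 1, i = 0.
Intersections between consecutive envelope lines give the roots: for adjacent envelope indices i < j the intersection is x = (a_i − a_j) / (j − i). Reading off the sorted break points: {-6, -5, 0}.
Verification: at each break x_0, at least two indices attain the minimum of min_i(a_i + i · x_0).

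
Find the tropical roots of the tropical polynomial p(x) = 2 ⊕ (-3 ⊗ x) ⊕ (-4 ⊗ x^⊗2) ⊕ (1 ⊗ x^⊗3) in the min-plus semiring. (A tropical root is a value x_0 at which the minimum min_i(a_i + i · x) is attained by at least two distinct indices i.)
Roots: {-5, 1, 5}

Each tropical root is a break point of the lower envelope of the lines y = a_i + i · x (there are 4 lines, with slopes 0, 1, ..., 3). Only the lines that attain the minimum somewhere contribute to roots; other lines are dominated. Here the surviving (envelope) indices are i = 3, i = 2, i = 1, i = 0.
Intersections between consecutive envelope lines give the roots: for adjacent envelope indices i < j the intersection is x = (a_i − a_j) / (j − i). Reading off the sorted break points: {-5, 1, 5}.
Verification: at each break x_0, at least two indices attain the minimum of min_i(a_i + i · x_0).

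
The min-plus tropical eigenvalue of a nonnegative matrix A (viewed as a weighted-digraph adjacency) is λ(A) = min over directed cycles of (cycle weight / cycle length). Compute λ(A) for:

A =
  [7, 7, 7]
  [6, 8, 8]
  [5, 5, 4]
λ(A) = 4

Enumerate directed cycles and compute their means (weight / length). Sample:
  cycle 0 → 0: weight = 7, length = 1, mean = 7/1 ≈ 7.000
  cycle 1 → 1: weight = 8, length = 1, mean = 8/1 ≈ 8.000
  cycle 2 → 2: weight = 4, length = 1, mean = 4/1 ≈ 4.000
  cycle 0 → 1 → 0: weight = 13, length = 2, mean = 13/2 ≈ 6.500
  cycle 0 → 2 → 0: weight = 12, length = 2, mean = 12/2 ≈ 6.000
  cycle 1 → 0 → 1: weight = 13, length = 2, mean = 13/2 ≈ 6.500
Minimum mean = 4.000, attained e.g. along the cycle 2 → 2 with weight 4 and length 1. So λ(A) = 4/1 = 4.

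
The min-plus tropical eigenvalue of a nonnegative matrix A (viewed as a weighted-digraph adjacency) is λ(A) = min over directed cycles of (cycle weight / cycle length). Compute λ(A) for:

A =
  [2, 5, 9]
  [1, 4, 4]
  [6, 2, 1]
λ(A) = 1

Enumerate directed cycles and compute their means (weight / length). Sample:
  cycle 0 → 0: weight = 2, length = 1, mean = 2/1 ≈ 2.000
  cycle 1 → 1: weight = 4, length = 1, mean = 4/1 ≈ 4.000
  cycle 2 → 2: weight = 1, length = 1, mean = 1/1 ≈ 1.000
  cycle 0 → 1 → 0: weight = 6, length = 2, mean = 6/2 ≈ 3.000
  cycle 0 → 2 → 0: weight = 15, length = 2, mean = 15/2 ≈ 7.500
  cycle 1 → 0 → 1: weight = 6, length = 2, mean = 6/2 ≈ 3.000
Minimum mean = 1.000, attained e.g. along the cycle 2 → 2 with weight 1 and length 1. So λ(A) = 1/1 = 1.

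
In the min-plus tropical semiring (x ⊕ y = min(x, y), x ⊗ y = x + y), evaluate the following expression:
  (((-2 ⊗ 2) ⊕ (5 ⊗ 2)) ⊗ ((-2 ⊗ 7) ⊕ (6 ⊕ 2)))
(((-2 ⊗ 2) ⊕ (5 ⊗ 2)) ⊗ ((-2 ⊗ 7) ⊕ (6 ⊕ 2))) = 2

Expand innermost to outermost. Recall ⊕ takes the minimum of its arguments and ⊗ takes their sum. Working out the expression (((-2 ⊗ 2) ⊕ (5 ⊗ 2)) ⊗ ((-2 ⊗ 7) ⊕ (6 ⊕ 2))) gives 2.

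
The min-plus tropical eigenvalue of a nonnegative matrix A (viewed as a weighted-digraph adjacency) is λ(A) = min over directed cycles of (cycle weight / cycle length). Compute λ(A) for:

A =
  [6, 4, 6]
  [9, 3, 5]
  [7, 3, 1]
λ(A) = 1

Enumerate directed cycles and compute their means (weight / length). Sample:
  cycle 0 → 0: weight = 6, length = 1, mean = 6/1 ≈ 6.000
  cycle 1 → 1: weight = 3, length = 1, mean = 3/1 ≈ 3.000
  cycle 2 → 2: weight = 1, length = 1, mean = 1/1 ≈ 1.000
  cycle 0 → 1 → 0: weight = 13, length = 2, mean = 13/2 ≈ 6.500
  cycle 0 → 2 → 0: weight = 13, length = 2, mean = 13/2 ≈ 6.500
  cycle 1 → 0 → 1: weight = 13, length = 2, mean = 13/2 ≈ 6.500
Minimum mean = 1.000, attained e.g. along the cycle 2 → 2 with weight 1 and length 1. So λ(A) = 1/1 = 1.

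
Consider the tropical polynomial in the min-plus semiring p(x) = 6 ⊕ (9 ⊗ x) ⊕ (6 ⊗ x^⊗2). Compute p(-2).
p(-2) = 2

A tropical monomial a ⊗ x^⊗i evaluates to a + i · x. Evaluating each term at x = -2:
  Term 0 contributes 6 + 0 · -2 = 6
  Term 1 contributes 9 + 1 · -2 = 7
  Term 2 contributes 6 + 2 · -2 = 2
p(-2) = ⊕ of these = min[6, 7, 2] = 2.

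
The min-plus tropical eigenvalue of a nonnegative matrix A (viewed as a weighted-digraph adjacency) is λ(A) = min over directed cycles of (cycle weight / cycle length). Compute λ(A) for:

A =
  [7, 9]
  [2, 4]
λ(A) = 4

Enumerate directed cycles and compute their means (weight / length). Sample:
  cycle 0 → 0: weight = 7, length = 1, mean = 7/1 ≈ 7.000
  cycle 1 → 1: weight = 4, length = 1, mean = 4/1 ≈ 4.000
  cycle 0 → 1 → 0: weight = 11, length = 2, mean = 11/2 ≈ 5.500
  cycle 1 → 0 → 1: weight = 11, length = 2, mean = 11/2 ≈ 5.500
Minimum mean = 4.000, attained e.g. along the cycle 1 → 1 with weight 4 and length 1. So λ(A) = 4/1 = 4.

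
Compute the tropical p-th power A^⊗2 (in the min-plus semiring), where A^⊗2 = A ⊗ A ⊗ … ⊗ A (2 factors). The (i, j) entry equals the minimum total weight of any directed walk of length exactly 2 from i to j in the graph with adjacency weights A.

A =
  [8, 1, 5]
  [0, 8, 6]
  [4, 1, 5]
A^⊗2 =
  [1, 6, 7]
  [8, 1, 5]
  [1, 5, 7]

Each entry (A^⊗2)_ij equals the minimum over all length-2 walks i = v_0 → v_1 → … → v_2 = j of Σ_t A[v_t][v_{t+1}]. For example, for (i, j) = (0, 2) we minimise over 3 possible intermediate vertex sequences; the minimum is 7, attained along the walk 0 → 1 → 2.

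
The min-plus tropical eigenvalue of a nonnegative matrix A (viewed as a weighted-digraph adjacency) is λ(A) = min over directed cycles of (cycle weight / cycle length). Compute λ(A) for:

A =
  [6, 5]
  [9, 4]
λ(A) = 4

Enumerate directed cycles and compute their means (weight / length). Sample:
  cycle 0 → 0: weight = 6, length = 1, mean = 6/1 ≈ 6.000
  cycle 1 → 1: weight = 4, length = 1, mean = 4/1 ≈ 4.000
  cycle 0 → 1 → 0: weight = 14, length = 2, mean = 14/2 ≈ 7.000
  cycle 1 → 0 → 1: weight = 14, length = 2, mean = 14/2 ≈ 7.000
Minimum mean = 4.000, attained e.g. along the cycle 1 → 1 with weight 4 and length 1. So λ(A) = 4/1 = 4.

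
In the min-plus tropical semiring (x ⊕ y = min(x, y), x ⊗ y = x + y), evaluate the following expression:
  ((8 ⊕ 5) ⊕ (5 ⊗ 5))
((8 ⊕ 5) ⊕ (5 ⊗ 5)) = 5

Expand innermost to outermost. Recall ⊕ takes the minimum of its arguments and ⊗ takes their sum. Working out the expression ((8 ⊕ 5) ⊕ (5 ⊗ 5)) gives 5.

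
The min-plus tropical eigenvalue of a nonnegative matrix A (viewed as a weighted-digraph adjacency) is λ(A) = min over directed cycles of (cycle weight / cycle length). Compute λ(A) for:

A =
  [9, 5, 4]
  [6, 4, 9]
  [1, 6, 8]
λ(A) = 5/2

Enumerate directed cycles and compute their means (weight / length). Sample:
  cycle 0 → 0: weight = 9, length = 1, mean = 9/1 ≈ 9.000
  cycle 1 → 1: weight = 4, length = 1, mean = 4/1 ≈ 4.000
  cycle 2 → 2: weight = 8, length = 1, mean = 8/1 ≈ 8.000
  cycle 0 → 1 → 0: weight = 11, length = 2, mean = 11/2 ≈ 5.500
  cycle 0 → 2 → 0: weight = 5, length = 2, mean = 5/2 ≈ 2.500
  cycle 1 → 0 → 1: weight = 11, length = 2, mean = 11/2 ≈ 5.500
Minimum mean = 2.500, attained e.g. along the cycle 0 → 2 → 0 with weight 5 and length 2. So λ(A) = 5/2 = 5/2.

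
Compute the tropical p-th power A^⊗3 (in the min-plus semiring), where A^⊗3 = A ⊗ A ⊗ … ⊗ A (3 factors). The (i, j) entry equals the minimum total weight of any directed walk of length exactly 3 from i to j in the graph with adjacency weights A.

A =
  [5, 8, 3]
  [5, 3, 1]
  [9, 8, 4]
A^⊗3 =
  [15, 14, 11]
  [11, 9, 7]
  [16, 14, 12]

Each entry (A^⊗3)_ij equals the minimum over all length-3 walks i = v_0 → v_1 → … → v_3 = j of Σ_t A[v_t][v_{t+1}]. For example, for (i, j) = (0, 2) we minimise over 9 possible intermediate vertex sequences; the minimum is 11, attained along the walk 0 → 2 → 2 → 2.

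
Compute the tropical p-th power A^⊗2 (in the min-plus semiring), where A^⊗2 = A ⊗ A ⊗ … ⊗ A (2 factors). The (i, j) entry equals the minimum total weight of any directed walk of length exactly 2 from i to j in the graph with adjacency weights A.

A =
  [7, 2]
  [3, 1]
A^⊗2 =
  [5, 3]
  [4, 2]

Each entry (A^⊗2)_ij equals the minimum over all length-2 walks i = v_0 → v_1 → … → v_2 = j of Σ_t A[v_t][v_{t+1}]. For example, for (i, j) = (0, 1) we minimise over 2 possible intermediate vertex sequences; the minimum is 3, attained along the walk 0 → 1 → 1.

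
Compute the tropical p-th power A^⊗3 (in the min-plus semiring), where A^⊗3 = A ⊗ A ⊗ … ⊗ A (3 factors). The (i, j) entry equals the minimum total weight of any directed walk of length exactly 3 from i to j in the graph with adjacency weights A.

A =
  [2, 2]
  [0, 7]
A^⊗3 =
  [4, 4]
  [2, 4]

Each entry (A^⊗3)_ij equals the minimum over all length-3 walks i = v_0 → v_1 → … → v_3 = j of Σ_t A[v_t][v_{t+1}]. For example, for (i, j) = (0, 1) we minimise over 4 possible intermediate vertex sequences; the minimum is 4, attained along the walk 0 → 1 → 0 → 1.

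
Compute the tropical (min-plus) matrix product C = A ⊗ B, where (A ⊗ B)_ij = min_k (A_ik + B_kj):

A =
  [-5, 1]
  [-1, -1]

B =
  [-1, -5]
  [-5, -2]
A ⊗ B =
  [-6, -10]
  [-6, -6]

Apply the min-plus product entry-by-entry:
  C[0][0] = min over k of (A[0][0] + B[0][0] = -5 + -1 = -6, A[0][1] + B[1][0] = 1 + -5 = -4) = -6 (attained at k = 0)
  C[0][1] = min over k of (A[0][0] + B[0][1] = -5 + -5 = -10, A[0][1] + B[1][1] = 1 + -2 = -1) = -10 (attained at k = 0)
  C[1][0] = min over k of (A[1][0] + B[0][0] = -1 + -1 = -2, A[1][1] + B[1][0] = -1 + -5 = -6) = -6 (attained at k = 1)
  C[1][1] = min over k of (A[1][0] + B[0][1] = -1 + -5 = -6, A[1][1] + B[1][1] = -1 + -2 = -3) = -6 (attained at k = 0)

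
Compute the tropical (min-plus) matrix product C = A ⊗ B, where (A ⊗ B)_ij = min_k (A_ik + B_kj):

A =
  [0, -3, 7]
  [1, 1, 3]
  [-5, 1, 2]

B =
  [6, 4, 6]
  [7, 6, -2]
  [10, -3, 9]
A ⊗ B =
  [4, 3, -5]
  [7, 0, -1]
  [1, -1, -1]

Apply the min-plus product entry-by-entry:
  C[0][0] = min over k of (A[0][0] + B[0][0] = 0 + 6 = 6, A[0][1] + B[1][0] = -3 + 7 = 4, A[0][2] + B[2][0] = 7 + 10 = 17) = 4 (attained at k = 1)
  C[0][1] = min over k of (A[0][0] + B[0][1] = 0 + 4 = 4, A[0][1] + B[1][1] = -3 + 6 = 3, A[0][2] + B[2][1] = 7 + -3 = 4) = 3 (attained at k = 1)
  C[0][2] = min over k of (A[0][0] + B[0][2] = 0 + 6 = 6, A[0][1] + B[1][2] = -3 + -2 = -5, A[0][2] + B[2][2] = 7 + 9 = 16) = -5 (attained at k = 1)
  C[1][0] = min over k of (A[1][0] + B[0][0] = 1 + 6 = 7, A[1][1] + B[1][0] = 1 + 7 = 8, A[1][2] + B[2][0] = 3 + 10 = 13) = 7 (attained at k = 0)
  C[1][1] = min over k of (A[1][0] + B[0][1] = 1 + 4 = 5, A[1][1] + B[1][1] = 1 + 6 = 7, A[1][2] + B[2][1] = 3 + -3 = 0) = 0 (attained at k = 2)
  C[1][2] = min over k of (A[1][0] + B[0][2] = 1 + 6 = 7, A[1][1] + B[1][2] = 1 + -2 = -1, A[1][2] + B[2][2] = 3 + 9 = 12) = -1 (attained at k = 1)
  C[2][0] = min over k of (A[2][0] + B[0][0] = -5 + 6 = 1, A[2][1] + B[1][0] = 1 + 7 = 8, A[2][2] + B[2][0] = 2 + 10 = 12) = 1 (attained at k = 0)
  C[2][1] = min over k of (A[2][0] + B[0][1] = -5 + 4 = -1, A[2][1] + B[1][1] = 1 + 6 = 7, A[2][2] + B[2][1] = 2 + -3 = -1) = -1 (attained at k = 0)
  C[2][2] = min over k of (A[2][0] + B[0][2] = -5 + 6 = 1, A[2][1] + B[1][2] = 1 + -2 = -1, A[2][2] + B[2][2] = 2 + 9 = 11) = -1 (attained at k = 1)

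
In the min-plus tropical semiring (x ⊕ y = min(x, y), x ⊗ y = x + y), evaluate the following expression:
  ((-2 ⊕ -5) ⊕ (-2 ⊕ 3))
((-2 ⊕ -5) ⊕ (-2 ⊕ 3)) = -5

Expand innermost to outermost. Recall ⊕ takes the minimum of its arguments and ⊗ takes their sum. Working out the expression ((-2 ⊕ -5) ⊕ (-2 ⊕ 3)) gives -5.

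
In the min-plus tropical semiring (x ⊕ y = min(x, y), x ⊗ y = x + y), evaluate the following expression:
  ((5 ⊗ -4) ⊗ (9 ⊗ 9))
((5 ⊗ -4) ⊗ (9 ⊗ 9)) = 19

Expand innermost to outermost. Recall ⊕ takes the minimum of its arguments and ⊗ takes their sum. Working out the expression ((5 ⊗ -4) ⊗ (9 ⊗ 9)) gives 19.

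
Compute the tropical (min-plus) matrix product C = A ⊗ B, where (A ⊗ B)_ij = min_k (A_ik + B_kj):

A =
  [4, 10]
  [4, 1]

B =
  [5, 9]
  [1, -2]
A ⊗ B =
  [9, 8]
  [2, -1]

Apply the min-plus product entry-by-entry:
  C[0][0] = min over k of (A[0][0] + B[0][0] = 4 + 5 = 9, A[0][1] + B[1][0] = 10 + 1 = 11) = 9 (attained at k = 0)
  C[0][1] = min over k of (A[0][0] + B[0][1] = 4 + 9 = 13, A[0][1] + B[1][1] = 10 + -2 = 8) = 8 (attained at k = 1)
  C[1][0] = min over k of (A[1][0] + B[0][0] = 4 + 5 = 9, A[1][1] + B[1][0] = 1 + 1 = 2) = 2 (attained at k = 1)
  C[1][1] = min over k of (A[1][0] + B[0][1] = 4 + 9 = 13, A[1][1] + B[1][1] = 1 + -2 = -1) = -1 (attained at k = 1)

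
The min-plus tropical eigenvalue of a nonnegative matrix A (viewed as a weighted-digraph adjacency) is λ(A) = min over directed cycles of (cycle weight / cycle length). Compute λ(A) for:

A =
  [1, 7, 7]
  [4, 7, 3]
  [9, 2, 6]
λ(A) = 1

Enumerate directed cycles and compute their means (weight / length). Sample:
  cycle 0 → 0: weight = 1, length = 1, mean = 1/1 ≈ 1.000
  cycle 1 → 1: weight = 7, length = 1, mean = 7/1 ≈ 7.000
  cycle 2 → 2: weight = 6, length = 1, mean = 6/1 ≈ 6.000
  cycle 0 → 1 → 0: weight = 11, length = 2, mean = 11/2 ≈ 5.500
  cycle 0 → 2 → 0: weight = 16, length = 2, mean = 16/2 ≈ 8.000
  cycle 1 → 0 → 1: weight = 11, length = 2, mean = 11/2 ≈ 5.500
Minimum mean = 1.000, attained e.g. along the cycle 0 → 0 with weight 1 and length 1. So λ(A) = 1/1 = 1.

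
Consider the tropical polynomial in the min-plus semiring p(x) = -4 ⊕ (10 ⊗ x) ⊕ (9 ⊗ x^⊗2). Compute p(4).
p(4) = -4

A tropical monomial a ⊗ x^⊗i evaluates to a + i · x. Evaluating each term at x = 4:
  Term 0 contributes -4 + 0 · 4 = -4
  Term 1 contributes 10 + 1 · 4 = 14
  Term 2 contributes 9 + 2 · 4 = 17
p(4) = ⊕ of these = min[-4, 14, 17] = -4.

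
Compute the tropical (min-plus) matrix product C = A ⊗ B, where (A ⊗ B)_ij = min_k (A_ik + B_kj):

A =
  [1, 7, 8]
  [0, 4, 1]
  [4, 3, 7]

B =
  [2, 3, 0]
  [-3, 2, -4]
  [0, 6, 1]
A ⊗ B =
  [3, 4, 1]
  [1, 3, 0]
  [0, 5, -1]

Apply the min-plus product entry-by-entry:
  C[0][0] = min over k of (A[0][0] + B[0][0] = 1 + 2 = 3, A[0][1] + B[1][0] = 7 + -3 = 4, A[0][2] + B[2][0] = 8 + 0 = 8) = 3 (attained at k = 0)
  C[0][1] = min over k of (A[0][0] + B[0][1] = 1 + 3 = 4, A[0][1] + B[1][1] = 7 + 2 = 9, A[0][2] + B[2][1] = 8 + 6 = 14) = 4 (attained at k = 0)
  C[0][2] = min over k of (A[0][0] + B[0][2] = 1 + 0 = 1, A[0][1] + B[1][2] = 7 + -4 = 3, A[0][2] + B[2][2] = 8 + 1 = 9) = 1 (attained at k = 0)
  C[1][0] = min over k of (A[1][0] + B[0][0] = 0 + 2 = 2, A[1][1] + B[1][0] = 4 + -3 = 1, A[1][2] + B[2][0] = 1 + 0 = 1) = 1 (attained at k = 1)
  C[1][1] = min over k of (A[1][0] + B[0][1] = 0 + 3 = 3, A[1][1] + B[1][1] = 4 + 2 = 6, A[1][2] + B[2][1] = 1 + 6 = 7) = 3 (attained at k = 0)
  C[1][2] = min over k of (A[1][0] + B[0][2] = 0 + 0 = 0, A[1][1] + B[1][2] = 4 + -4 = 0, A[1][2] + B[2][2] = 1 + 1 = 2) = 0 (attained at k = 0)
  C[2][0] = min over k of (A[2][0] + B[0][0] = 4 + 2 = 6, A[2][1] + B[1][0] = 3 + -3 = 0, A[2][2] + B[2][0] = 7 + 0 = 7) = 0 (attained at k = 1)
  C[2][1] = min over k of (A[2][0] + B[0][1] = 4 + 3 = 7, A[2][1] + B[1][1] = 3 + 2 = 5, A[2][2] + B[2][1] = 7 + 6 = 13) = 5 (attained at k = 1)
  C[2][2] = min over k of (A[2][0] + B[0][2] = 4 + 0 = 4, A[2][1] + B[1][2] = 3 + -4 = -1, A[2][2] + B[2][2] = 7 + 1 = 8) = -1 (attained at k = 1)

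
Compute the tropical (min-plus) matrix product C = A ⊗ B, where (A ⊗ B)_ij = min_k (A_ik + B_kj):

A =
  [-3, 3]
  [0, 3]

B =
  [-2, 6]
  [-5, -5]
A ⊗ B =
  [-5, -2]
  [-2, -2]

Apply the min-plus product entry-by-entry:
  C[0][0] = min over k of (A[0][0] + B[0][0] = -3 + -2 = -5, A[0][1] + B[1][0] = 3 + -5 = -2) = -5 (attained at k = 0)
  C[0][1] = min over k of (A[0][0] + B[0][1] = -3 + 6 = 3, A[0][1] + B[1][1] = 3 + -5 = -2) = -2 (attained at k = 1)
  C[1][0] = min over k of (A[1][0] + B[0][0] = 0 + -2 = -2, A[1][1] + B[1][0] = 3 + -5 = -2) = -2 (attained at k = 0)
  C[1][1] = min over k of (A[1][0] + B[0][1] = 0 + 6 = 6, A[1][1] + B[1][1] = 3 + -5 = -2) = -2 (attained at k = 1)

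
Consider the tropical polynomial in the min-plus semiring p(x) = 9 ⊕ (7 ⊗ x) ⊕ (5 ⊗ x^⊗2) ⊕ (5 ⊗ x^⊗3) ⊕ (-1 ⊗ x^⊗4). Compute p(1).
p(1) = 3

A tropical monomial a ⊗ x^⊗i evaluates to a + i · x. Evaluating each term at x = 1:
  Term 0 contributes 9 + 0 · 1 = 9
  Term 1 contributes 7 + 1 · 1 = 8
  Term 2 contributes 5 + 2 · 1 = 7
  Term 3 contributes 5 + 3 · 1 = 8
  Term 4 contributes -1 + 4 · 1 = 3
p(1) = ⊕ of these = min[9, 8, 7, 8, 3] = 3.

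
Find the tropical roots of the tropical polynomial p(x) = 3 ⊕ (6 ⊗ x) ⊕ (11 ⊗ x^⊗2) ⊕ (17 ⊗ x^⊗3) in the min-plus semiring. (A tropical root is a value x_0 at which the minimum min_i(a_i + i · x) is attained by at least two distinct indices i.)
Roots: {-6, -5, -3}

Each tropical root is a break point of the lower envelope of the lines y = a_i + i · x (there are 4 lines, with slopes 0, 1, ..., 3). Only the lines that attain the minimum somewhere contribute to roots; other lines are dominated. Here the surviving (envelope) indices are i = 3, i = 2, i = 1, i = 0.
Intersections between consecutive envelope lines give the roots: for adjacent envelope indices i < j the intersection is x = (a_i − a_j) / (j − i). Reading off the sorted break points: {-6, -5, -3}.
Verification: at each break x_0, at least two indices attain the minimum of min_i(a_i + i · x_0).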